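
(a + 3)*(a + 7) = a^2 + 10*a + 21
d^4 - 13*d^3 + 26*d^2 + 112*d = d*(d - 8)*(d - 7)*(d + 2)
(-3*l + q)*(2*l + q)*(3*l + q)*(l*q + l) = -18*l^4*q - 18*l^4 - 9*l^3*q^2 - 9*l^3*q + 2*l^2*q^3 + 2*l^2*q^2 + l*q^4 + l*q^3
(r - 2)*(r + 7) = r^2 + 5*r - 14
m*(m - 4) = m^2 - 4*m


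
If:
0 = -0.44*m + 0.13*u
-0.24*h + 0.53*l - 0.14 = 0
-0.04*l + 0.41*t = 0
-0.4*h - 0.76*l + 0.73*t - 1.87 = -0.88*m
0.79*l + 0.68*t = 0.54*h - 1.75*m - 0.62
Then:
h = -3.90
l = -1.50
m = -0.82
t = -0.15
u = -2.78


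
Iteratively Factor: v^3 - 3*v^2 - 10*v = (v)*(v^2 - 3*v - 10) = v*(v - 5)*(v + 2)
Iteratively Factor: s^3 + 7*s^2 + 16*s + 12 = (s + 2)*(s^2 + 5*s + 6) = (s + 2)^2*(s + 3)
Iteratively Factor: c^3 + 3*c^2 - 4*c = (c)*(c^2 + 3*c - 4) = c*(c + 4)*(c - 1)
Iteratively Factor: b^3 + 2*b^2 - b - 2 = (b - 1)*(b^2 + 3*b + 2) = (b - 1)*(b + 1)*(b + 2)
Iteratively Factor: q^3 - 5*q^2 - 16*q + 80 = (q + 4)*(q^2 - 9*q + 20) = (q - 4)*(q + 4)*(q - 5)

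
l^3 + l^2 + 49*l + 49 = (l + 1)*(l - 7*I)*(l + 7*I)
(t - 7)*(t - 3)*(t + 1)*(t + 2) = t^4 - 7*t^3 - 7*t^2 + 43*t + 42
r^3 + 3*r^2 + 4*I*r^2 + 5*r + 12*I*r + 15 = (r + 3)*(r - I)*(r + 5*I)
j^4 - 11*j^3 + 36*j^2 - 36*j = j*(j - 6)*(j - 3)*(j - 2)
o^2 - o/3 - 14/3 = (o - 7/3)*(o + 2)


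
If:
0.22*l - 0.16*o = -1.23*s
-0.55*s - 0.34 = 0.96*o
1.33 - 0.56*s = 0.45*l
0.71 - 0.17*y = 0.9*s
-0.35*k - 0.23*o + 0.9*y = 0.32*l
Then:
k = 16.43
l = 3.80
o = 0.03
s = -0.67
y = 7.75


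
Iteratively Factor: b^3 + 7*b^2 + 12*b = (b)*(b^2 + 7*b + 12) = b*(b + 3)*(b + 4)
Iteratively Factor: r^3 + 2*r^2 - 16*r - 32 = (r + 4)*(r^2 - 2*r - 8) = (r + 2)*(r + 4)*(r - 4)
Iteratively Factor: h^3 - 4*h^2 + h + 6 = (h - 2)*(h^2 - 2*h - 3) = (h - 2)*(h + 1)*(h - 3)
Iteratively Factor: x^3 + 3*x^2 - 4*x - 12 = (x - 2)*(x^2 + 5*x + 6) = (x - 2)*(x + 3)*(x + 2)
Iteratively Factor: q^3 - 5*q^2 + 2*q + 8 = (q + 1)*(q^2 - 6*q + 8) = (q - 4)*(q + 1)*(q - 2)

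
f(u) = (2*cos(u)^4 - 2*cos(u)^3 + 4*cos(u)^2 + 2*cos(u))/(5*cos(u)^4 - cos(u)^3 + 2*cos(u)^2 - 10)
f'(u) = (20*sin(u)*cos(u)^3 - 3*sin(u)*cos(u)^2 + 4*sin(u)*cos(u))*(2*cos(u)^4 - 2*cos(u)^3 + 4*cos(u)^2 + 2*cos(u))/(5*cos(u)^4 - cos(u)^3 + 2*cos(u)^2 - 10)^2 + (-8*sin(u)*cos(u)^3 + 6*sin(u)*cos(u)^2 - 8*sin(u)*cos(u) - 2*sin(u))/(5*cos(u)^4 - cos(u)^3 + 2*cos(u)^2 - 10) = 32*(-4*cos(u)^6 + 16*cos(u)^5 + 15*cos(u)^4 + 38*cos(u)^3 - 28*cos(u)^2 + 40*cos(u) + 10)*sin(u)/(-20*sin(u)^4 + 48*sin(u)^2 + 3*cos(u) + cos(3*u) + 12)^2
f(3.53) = -1.21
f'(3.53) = 4.32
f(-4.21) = -0.03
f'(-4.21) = -0.41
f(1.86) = 0.02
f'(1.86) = -0.09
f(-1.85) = 0.02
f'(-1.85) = 0.08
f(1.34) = -0.07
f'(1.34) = 0.36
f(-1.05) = -0.20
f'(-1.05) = -0.58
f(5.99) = -1.14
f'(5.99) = -1.93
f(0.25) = -1.22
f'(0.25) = 1.86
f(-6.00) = -1.16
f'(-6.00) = 1.92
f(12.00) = -0.65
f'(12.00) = -1.45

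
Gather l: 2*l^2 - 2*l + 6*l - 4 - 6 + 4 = 2*l^2 + 4*l - 6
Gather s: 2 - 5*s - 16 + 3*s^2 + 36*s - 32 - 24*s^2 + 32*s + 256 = -21*s^2 + 63*s + 210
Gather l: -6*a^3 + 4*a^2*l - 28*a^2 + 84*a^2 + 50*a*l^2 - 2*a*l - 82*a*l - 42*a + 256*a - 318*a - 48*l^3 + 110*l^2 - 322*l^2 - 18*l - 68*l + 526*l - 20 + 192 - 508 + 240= -6*a^3 + 56*a^2 - 104*a - 48*l^3 + l^2*(50*a - 212) + l*(4*a^2 - 84*a + 440) - 96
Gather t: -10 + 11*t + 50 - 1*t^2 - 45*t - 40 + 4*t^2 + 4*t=3*t^2 - 30*t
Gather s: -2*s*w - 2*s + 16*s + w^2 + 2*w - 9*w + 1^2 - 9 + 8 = s*(14 - 2*w) + w^2 - 7*w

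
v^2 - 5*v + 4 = (v - 4)*(v - 1)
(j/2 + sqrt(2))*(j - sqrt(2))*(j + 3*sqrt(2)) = j^3/2 + 2*sqrt(2)*j^2 + j - 6*sqrt(2)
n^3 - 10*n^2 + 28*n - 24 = (n - 6)*(n - 2)^2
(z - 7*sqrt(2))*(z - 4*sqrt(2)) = z^2 - 11*sqrt(2)*z + 56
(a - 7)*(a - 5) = a^2 - 12*a + 35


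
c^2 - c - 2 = (c - 2)*(c + 1)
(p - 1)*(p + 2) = p^2 + p - 2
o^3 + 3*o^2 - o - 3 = (o - 1)*(o + 1)*(o + 3)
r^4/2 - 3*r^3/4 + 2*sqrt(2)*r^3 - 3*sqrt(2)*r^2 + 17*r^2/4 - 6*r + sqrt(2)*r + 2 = (r/2 + sqrt(2))*(r - 1)*(r - 1/2)*(r + 2*sqrt(2))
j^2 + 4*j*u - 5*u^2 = (j - u)*(j + 5*u)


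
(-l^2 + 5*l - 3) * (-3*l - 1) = 3*l^3 - 14*l^2 + 4*l + 3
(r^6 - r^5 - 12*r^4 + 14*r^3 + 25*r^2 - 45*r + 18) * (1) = r^6 - r^5 - 12*r^4 + 14*r^3 + 25*r^2 - 45*r + 18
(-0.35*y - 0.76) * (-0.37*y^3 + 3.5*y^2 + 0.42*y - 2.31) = 0.1295*y^4 - 0.9438*y^3 - 2.807*y^2 + 0.4893*y + 1.7556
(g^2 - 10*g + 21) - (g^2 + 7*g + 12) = 9 - 17*g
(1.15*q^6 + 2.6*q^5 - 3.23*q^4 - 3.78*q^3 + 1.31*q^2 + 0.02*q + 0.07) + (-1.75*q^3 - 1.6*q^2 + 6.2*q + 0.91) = 1.15*q^6 + 2.6*q^5 - 3.23*q^4 - 5.53*q^3 - 0.29*q^2 + 6.22*q + 0.98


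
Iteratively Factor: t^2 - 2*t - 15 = (t + 3)*(t - 5)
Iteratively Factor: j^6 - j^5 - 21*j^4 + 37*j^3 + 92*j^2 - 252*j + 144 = (j + 3)*(j^5 - 4*j^4 - 9*j^3 + 64*j^2 - 100*j + 48) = (j - 1)*(j + 3)*(j^4 - 3*j^3 - 12*j^2 + 52*j - 48) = (j - 2)*(j - 1)*(j + 3)*(j^3 - j^2 - 14*j + 24) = (j - 2)^2*(j - 1)*(j + 3)*(j^2 + j - 12) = (j - 2)^2*(j - 1)*(j + 3)*(j + 4)*(j - 3)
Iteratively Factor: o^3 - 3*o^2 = (o)*(o^2 - 3*o) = o^2*(o - 3)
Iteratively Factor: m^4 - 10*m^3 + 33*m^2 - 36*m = (m)*(m^3 - 10*m^2 + 33*m - 36) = m*(m - 3)*(m^2 - 7*m + 12) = m*(m - 3)^2*(m - 4)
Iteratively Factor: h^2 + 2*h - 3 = (h - 1)*(h + 3)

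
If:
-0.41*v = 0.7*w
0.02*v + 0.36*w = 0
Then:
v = 0.00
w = 0.00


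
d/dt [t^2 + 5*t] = 2*t + 5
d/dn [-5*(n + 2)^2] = -10*n - 20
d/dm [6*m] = 6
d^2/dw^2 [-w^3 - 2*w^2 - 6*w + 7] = -6*w - 4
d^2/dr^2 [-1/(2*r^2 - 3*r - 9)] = 2*(-4*r^2 + 6*r + (4*r - 3)^2 + 18)/(-2*r^2 + 3*r + 9)^3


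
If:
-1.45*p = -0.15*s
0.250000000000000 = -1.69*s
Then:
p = -0.02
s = -0.15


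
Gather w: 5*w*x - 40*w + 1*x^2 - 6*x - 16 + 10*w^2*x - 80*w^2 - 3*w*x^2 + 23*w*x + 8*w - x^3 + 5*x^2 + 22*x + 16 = w^2*(10*x - 80) + w*(-3*x^2 + 28*x - 32) - x^3 + 6*x^2 + 16*x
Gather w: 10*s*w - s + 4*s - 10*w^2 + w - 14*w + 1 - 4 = 3*s - 10*w^2 + w*(10*s - 13) - 3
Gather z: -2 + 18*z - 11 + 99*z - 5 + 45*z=162*z - 18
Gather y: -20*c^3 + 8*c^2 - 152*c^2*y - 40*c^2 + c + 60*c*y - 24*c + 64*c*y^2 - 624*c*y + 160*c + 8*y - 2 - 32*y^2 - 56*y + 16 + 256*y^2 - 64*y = -20*c^3 - 32*c^2 + 137*c + y^2*(64*c + 224) + y*(-152*c^2 - 564*c - 112) + 14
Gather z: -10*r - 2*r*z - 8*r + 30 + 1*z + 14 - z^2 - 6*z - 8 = -18*r - z^2 + z*(-2*r - 5) + 36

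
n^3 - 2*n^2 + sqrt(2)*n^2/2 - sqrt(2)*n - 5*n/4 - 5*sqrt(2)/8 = (n - 5/2)*(n + 1/2)*(n + sqrt(2)/2)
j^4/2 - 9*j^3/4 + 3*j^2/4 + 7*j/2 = j*(j/2 + 1/2)*(j - 7/2)*(j - 2)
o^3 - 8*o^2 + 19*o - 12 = (o - 4)*(o - 3)*(o - 1)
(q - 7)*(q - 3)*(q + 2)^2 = q^4 - 6*q^3 - 15*q^2 + 44*q + 84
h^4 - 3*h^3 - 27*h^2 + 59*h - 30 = (h - 6)*(h - 1)^2*(h + 5)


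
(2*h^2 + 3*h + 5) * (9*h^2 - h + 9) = 18*h^4 + 25*h^3 + 60*h^2 + 22*h + 45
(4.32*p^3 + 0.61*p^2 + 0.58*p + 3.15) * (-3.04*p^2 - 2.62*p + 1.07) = -13.1328*p^5 - 13.1728*p^4 + 1.261*p^3 - 10.4429*p^2 - 7.6324*p + 3.3705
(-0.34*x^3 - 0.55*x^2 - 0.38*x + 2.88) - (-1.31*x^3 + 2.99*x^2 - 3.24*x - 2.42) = 0.97*x^3 - 3.54*x^2 + 2.86*x + 5.3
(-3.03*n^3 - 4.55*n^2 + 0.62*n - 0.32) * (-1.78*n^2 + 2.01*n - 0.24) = 5.3934*n^5 + 2.0087*n^4 - 9.5219*n^3 + 2.9078*n^2 - 0.792*n + 0.0768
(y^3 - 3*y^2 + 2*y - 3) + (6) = y^3 - 3*y^2 + 2*y + 3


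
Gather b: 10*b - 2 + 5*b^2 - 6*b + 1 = 5*b^2 + 4*b - 1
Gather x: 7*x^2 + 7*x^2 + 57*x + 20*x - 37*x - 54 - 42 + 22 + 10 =14*x^2 + 40*x - 64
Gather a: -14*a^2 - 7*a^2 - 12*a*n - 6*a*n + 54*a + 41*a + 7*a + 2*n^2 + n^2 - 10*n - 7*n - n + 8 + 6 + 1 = -21*a^2 + a*(102 - 18*n) + 3*n^2 - 18*n + 15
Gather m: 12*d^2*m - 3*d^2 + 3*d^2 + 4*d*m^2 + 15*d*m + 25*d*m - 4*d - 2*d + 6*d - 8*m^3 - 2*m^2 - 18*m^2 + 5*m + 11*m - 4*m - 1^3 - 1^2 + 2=-8*m^3 + m^2*(4*d - 20) + m*(12*d^2 + 40*d + 12)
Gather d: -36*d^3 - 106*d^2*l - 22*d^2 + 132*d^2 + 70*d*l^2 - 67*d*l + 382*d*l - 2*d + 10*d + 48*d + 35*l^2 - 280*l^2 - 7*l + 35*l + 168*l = -36*d^3 + d^2*(110 - 106*l) + d*(70*l^2 + 315*l + 56) - 245*l^2 + 196*l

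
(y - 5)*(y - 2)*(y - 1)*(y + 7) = y^4 - y^3 - 39*y^2 + 109*y - 70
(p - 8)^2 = p^2 - 16*p + 64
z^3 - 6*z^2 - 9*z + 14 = (z - 7)*(z - 1)*(z + 2)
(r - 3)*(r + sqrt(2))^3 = r^4 - 3*r^3 + 3*sqrt(2)*r^3 - 9*sqrt(2)*r^2 + 6*r^2 - 18*r + 2*sqrt(2)*r - 6*sqrt(2)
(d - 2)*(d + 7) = d^2 + 5*d - 14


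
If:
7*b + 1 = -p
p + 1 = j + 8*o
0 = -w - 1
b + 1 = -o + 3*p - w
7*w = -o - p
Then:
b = -11/29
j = -1163/29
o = 155/29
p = 48/29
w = -1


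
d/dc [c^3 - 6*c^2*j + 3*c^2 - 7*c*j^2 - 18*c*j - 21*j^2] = 3*c^2 - 12*c*j + 6*c - 7*j^2 - 18*j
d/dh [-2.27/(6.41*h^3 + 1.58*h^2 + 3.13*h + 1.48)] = (43.6521*h^2 + 7.1732*h + 7.1051)/(6.41*h^3 + 1.58*h^2 + 3.13*h + 1.48)^2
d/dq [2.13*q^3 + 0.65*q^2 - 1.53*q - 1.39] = 6.39*q^2 + 1.3*q - 1.53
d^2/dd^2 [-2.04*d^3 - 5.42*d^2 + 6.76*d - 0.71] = -12.24*d - 10.84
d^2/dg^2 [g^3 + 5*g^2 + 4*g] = 6*g + 10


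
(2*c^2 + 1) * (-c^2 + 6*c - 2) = -2*c^4 + 12*c^3 - 5*c^2 + 6*c - 2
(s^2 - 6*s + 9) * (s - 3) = s^3 - 9*s^2 + 27*s - 27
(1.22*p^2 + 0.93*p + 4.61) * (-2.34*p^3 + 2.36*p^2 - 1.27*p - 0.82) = -2.8548*p^5 + 0.703*p^4 - 10.142*p^3 + 8.6981*p^2 - 6.6173*p - 3.7802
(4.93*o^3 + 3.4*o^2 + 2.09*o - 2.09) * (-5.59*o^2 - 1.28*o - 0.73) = -27.5587*o^5 - 25.3164*o^4 - 19.634*o^3 + 6.5259*o^2 + 1.1495*o + 1.5257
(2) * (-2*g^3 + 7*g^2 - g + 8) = -4*g^3 + 14*g^2 - 2*g + 16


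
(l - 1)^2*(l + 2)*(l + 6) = l^4 + 6*l^3 - 3*l^2 - 16*l + 12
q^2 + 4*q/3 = q*(q + 4/3)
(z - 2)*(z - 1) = z^2 - 3*z + 2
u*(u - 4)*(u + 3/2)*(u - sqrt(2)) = u^4 - 5*u^3/2 - sqrt(2)*u^3 - 6*u^2 + 5*sqrt(2)*u^2/2 + 6*sqrt(2)*u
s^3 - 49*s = s*(s - 7)*(s + 7)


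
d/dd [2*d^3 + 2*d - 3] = 6*d^2 + 2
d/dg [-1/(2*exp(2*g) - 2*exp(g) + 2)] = (exp(g) - 1/2)*exp(g)/(exp(2*g) - exp(g) + 1)^2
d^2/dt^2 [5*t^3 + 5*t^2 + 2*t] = 30*t + 10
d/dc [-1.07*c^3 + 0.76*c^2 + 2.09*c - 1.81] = -3.21*c^2 + 1.52*c + 2.09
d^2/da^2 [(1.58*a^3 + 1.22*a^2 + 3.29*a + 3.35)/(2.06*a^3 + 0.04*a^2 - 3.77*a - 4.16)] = (10.094*a^6 + 157.39224*a^5 + 391.547496*a^4 + 247.704072*a^3 + 332.154132*a^2 + 336.559704*a + 35.371518)/(8.741816*a^9 + 0.509232*a^8 - 47.985228*a^7 - 54.823952*a^6 + 85.760922*a^5 + 195.529932*a^4 + 57.129943*a^3 - 175.30032*a^2 - 195.726336*a - 71.991296)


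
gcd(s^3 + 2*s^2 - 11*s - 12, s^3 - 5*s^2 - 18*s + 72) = s^2 + s - 12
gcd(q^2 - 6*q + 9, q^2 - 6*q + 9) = q^2 - 6*q + 9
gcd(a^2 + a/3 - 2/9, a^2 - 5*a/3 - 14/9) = a + 2/3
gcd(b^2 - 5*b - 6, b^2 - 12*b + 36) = b - 6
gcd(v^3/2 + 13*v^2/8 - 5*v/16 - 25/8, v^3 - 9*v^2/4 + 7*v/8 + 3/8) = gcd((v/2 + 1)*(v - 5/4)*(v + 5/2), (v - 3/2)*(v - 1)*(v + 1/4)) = 1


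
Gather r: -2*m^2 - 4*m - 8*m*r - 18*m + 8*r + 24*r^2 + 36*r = -2*m^2 - 22*m + 24*r^2 + r*(44 - 8*m)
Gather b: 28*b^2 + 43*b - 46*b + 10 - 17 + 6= 28*b^2 - 3*b - 1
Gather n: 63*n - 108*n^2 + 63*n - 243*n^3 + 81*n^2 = -243*n^3 - 27*n^2 + 126*n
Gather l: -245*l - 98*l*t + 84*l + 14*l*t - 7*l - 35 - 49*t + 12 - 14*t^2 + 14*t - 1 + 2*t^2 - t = l*(-84*t - 168) - 12*t^2 - 36*t - 24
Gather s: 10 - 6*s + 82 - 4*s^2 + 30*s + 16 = -4*s^2 + 24*s + 108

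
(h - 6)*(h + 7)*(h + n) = h^3 + h^2*n + h^2 + h*n - 42*h - 42*n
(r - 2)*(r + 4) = r^2 + 2*r - 8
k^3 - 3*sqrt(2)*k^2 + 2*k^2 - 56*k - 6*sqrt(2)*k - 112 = (k + 2)*(k - 7*sqrt(2))*(k + 4*sqrt(2))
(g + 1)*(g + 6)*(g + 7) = g^3 + 14*g^2 + 55*g + 42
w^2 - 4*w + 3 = (w - 3)*(w - 1)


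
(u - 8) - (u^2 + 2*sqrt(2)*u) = -u^2 - 2*sqrt(2)*u + u - 8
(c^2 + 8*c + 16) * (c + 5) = c^3 + 13*c^2 + 56*c + 80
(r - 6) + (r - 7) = 2*r - 13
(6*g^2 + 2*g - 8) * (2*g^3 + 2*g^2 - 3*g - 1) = 12*g^5 + 16*g^4 - 30*g^3 - 28*g^2 + 22*g + 8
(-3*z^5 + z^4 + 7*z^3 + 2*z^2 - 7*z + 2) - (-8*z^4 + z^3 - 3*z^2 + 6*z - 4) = -3*z^5 + 9*z^4 + 6*z^3 + 5*z^2 - 13*z + 6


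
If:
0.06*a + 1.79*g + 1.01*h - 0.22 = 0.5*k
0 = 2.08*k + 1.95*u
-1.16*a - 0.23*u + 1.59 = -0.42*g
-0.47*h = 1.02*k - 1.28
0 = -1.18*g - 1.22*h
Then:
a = 2.19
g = 1.21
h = -1.17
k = 1.80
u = -1.92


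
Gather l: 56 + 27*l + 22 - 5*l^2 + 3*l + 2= -5*l^2 + 30*l + 80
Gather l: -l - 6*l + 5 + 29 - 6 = 28 - 7*l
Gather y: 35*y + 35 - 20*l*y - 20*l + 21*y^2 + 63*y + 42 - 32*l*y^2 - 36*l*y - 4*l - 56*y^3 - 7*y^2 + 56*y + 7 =-24*l - 56*y^3 + y^2*(14 - 32*l) + y*(154 - 56*l) + 84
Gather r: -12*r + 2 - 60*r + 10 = 12 - 72*r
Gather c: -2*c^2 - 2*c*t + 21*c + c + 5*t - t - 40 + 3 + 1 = -2*c^2 + c*(22 - 2*t) + 4*t - 36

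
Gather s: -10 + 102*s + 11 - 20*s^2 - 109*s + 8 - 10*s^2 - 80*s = -30*s^2 - 87*s + 9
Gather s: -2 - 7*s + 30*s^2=30*s^2 - 7*s - 2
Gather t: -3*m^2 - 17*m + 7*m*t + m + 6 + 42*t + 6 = -3*m^2 - 16*m + t*(7*m + 42) + 12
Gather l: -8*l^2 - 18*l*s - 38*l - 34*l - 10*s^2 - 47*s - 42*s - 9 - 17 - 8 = -8*l^2 + l*(-18*s - 72) - 10*s^2 - 89*s - 34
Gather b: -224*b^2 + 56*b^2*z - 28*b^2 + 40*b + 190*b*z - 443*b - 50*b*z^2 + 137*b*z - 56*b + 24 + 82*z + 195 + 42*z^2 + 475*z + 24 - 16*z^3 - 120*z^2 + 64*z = b^2*(56*z - 252) + b*(-50*z^2 + 327*z - 459) - 16*z^3 - 78*z^2 + 621*z + 243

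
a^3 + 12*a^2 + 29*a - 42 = (a - 1)*(a + 6)*(a + 7)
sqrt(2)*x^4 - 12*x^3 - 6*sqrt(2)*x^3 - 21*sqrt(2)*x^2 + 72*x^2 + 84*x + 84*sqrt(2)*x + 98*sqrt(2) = (x - 7)*(x - 7*sqrt(2))*(x + sqrt(2))*(sqrt(2)*x + sqrt(2))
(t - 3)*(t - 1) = t^2 - 4*t + 3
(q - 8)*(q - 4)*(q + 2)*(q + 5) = q^4 - 5*q^3 - 42*q^2 + 104*q + 320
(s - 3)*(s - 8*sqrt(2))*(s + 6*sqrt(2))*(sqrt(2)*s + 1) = sqrt(2)*s^4 - 3*sqrt(2)*s^3 - 3*s^3 - 98*sqrt(2)*s^2 + 9*s^2 - 96*s + 294*sqrt(2)*s + 288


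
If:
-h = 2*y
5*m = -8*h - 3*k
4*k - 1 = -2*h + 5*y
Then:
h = -2*y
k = 9*y/4 + 1/4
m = 37*y/20 - 3/20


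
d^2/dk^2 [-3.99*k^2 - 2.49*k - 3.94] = -7.98000000000000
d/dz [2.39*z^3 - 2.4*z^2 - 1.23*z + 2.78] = 7.17*z^2 - 4.8*z - 1.23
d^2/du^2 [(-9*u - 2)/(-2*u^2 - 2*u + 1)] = 4*(2*(2*u + 1)^2*(9*u + 2) - (27*u + 11)*(2*u^2 + 2*u - 1))/(2*u^2 + 2*u - 1)^3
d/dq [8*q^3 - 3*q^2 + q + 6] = 24*q^2 - 6*q + 1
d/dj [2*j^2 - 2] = 4*j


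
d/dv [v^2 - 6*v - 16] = 2*v - 6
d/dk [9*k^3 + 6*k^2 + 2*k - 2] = 27*k^2 + 12*k + 2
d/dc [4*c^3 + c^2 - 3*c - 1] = 12*c^2 + 2*c - 3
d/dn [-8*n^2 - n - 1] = -16*n - 1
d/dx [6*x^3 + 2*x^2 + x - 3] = 18*x^2 + 4*x + 1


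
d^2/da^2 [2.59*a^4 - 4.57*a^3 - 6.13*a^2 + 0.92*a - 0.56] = 31.08*a^2 - 27.42*a - 12.26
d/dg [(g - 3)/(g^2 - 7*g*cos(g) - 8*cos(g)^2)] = (g^2 - 7*g*cos(g) + (3 - g)*(7*g*sin(g) + 2*g + 8*sin(2*g) - 7*cos(g)) - 8*cos(g)^2)/((g - 8*cos(g))^2*(g + cos(g))^2)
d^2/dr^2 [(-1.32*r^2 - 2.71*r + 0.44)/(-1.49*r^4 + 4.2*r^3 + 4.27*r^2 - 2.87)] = (17.583192*r^8 + 22.634292*r^7 - 227.517688*r^6 + 265.981002*r^5 + 113.383872*r^4 - 36.450582*r^3 + 463.498896*r^2 + 167.442114*r + 10.961104)/(3.307949*r^12 - 27.97326*r^11 + 50.411319*r^10 + 86.24196*r^9 - 125.352276*r^8 - 337.4973*r^7 - 35.532889*r^6 + 308.82348*r^5 + 193.804212*r^4 - 103.78494*r^3 - 105.514689*r^2 + 23.639903)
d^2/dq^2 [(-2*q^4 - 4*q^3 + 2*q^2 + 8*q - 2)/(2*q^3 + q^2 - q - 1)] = 4*(5*q^6 + 33*q^5 - 18*q^4 - q^3 + 42*q^2 + 3*q - 5)/(8*q^9 + 12*q^8 - 6*q^7 - 23*q^6 - 9*q^5 + 12*q^4 + 11*q^3 - 3*q - 1)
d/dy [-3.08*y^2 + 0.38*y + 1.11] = 0.38 - 6.16*y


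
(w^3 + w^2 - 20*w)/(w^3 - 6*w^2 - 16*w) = (-w^2 - w + 20)/(-w^2 + 6*w + 16)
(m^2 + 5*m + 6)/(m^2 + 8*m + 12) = (m + 3)/(m + 6)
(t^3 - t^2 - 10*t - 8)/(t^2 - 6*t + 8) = (t^2 + 3*t + 2)/(t - 2)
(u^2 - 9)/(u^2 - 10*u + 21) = (u + 3)/(u - 7)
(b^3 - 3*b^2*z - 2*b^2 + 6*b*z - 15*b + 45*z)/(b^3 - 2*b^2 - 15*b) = (b - 3*z)/b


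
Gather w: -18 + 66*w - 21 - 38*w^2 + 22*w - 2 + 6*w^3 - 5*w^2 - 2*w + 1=6*w^3 - 43*w^2 + 86*w - 40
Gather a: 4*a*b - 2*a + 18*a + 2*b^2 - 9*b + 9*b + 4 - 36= a*(4*b + 16) + 2*b^2 - 32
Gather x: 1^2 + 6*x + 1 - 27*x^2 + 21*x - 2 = -27*x^2 + 27*x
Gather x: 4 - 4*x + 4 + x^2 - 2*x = x^2 - 6*x + 8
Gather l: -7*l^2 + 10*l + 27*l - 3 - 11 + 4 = -7*l^2 + 37*l - 10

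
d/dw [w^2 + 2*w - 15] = 2*w + 2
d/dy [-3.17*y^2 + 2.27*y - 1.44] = 2.27 - 6.34*y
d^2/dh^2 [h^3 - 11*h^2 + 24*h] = 6*h - 22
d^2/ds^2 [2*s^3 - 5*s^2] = 12*s - 10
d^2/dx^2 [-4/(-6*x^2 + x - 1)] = 8*(-36*x^2 + 6*x + (12*x - 1)^2 - 6)/(6*x^2 - x + 1)^3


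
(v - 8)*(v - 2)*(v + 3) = v^3 - 7*v^2 - 14*v + 48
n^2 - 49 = (n - 7)*(n + 7)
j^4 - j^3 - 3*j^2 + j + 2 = (j - 2)*(j - 1)*(j + 1)^2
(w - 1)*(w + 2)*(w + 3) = w^3 + 4*w^2 + w - 6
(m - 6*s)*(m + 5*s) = m^2 - m*s - 30*s^2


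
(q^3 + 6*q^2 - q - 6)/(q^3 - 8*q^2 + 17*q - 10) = (q^2 + 7*q + 6)/(q^2 - 7*q + 10)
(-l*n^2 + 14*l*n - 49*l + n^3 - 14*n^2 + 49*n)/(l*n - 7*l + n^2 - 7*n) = (-l*n + 7*l + n^2 - 7*n)/(l + n)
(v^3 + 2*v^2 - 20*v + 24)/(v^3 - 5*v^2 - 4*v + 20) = (v^2 + 4*v - 12)/(v^2 - 3*v - 10)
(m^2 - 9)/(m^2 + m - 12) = (m + 3)/(m + 4)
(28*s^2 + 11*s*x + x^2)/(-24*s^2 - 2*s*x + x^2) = (7*s + x)/(-6*s + x)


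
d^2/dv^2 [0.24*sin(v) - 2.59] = -0.24*sin(v)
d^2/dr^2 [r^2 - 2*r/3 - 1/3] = 2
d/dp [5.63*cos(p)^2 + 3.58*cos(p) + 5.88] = -(11.26*cos(p) + 3.58)*sin(p)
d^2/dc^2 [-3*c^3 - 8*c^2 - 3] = -18*c - 16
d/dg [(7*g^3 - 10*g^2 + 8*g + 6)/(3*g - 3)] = (14*g^3 - 31*g^2 + 20*g - 14)/(3*(g^2 - 2*g + 1))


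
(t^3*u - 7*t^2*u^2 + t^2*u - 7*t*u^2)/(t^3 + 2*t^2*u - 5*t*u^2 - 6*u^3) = t*u*(t^2 - 7*t*u + t - 7*u)/(t^3 + 2*t^2*u - 5*t*u^2 - 6*u^3)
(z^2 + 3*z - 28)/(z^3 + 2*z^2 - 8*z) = (z^2 + 3*z - 28)/(z*(z^2 + 2*z - 8))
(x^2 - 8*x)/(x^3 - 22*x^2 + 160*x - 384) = x/(x^2 - 14*x + 48)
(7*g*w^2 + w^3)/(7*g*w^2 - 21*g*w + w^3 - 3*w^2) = w/(w - 3)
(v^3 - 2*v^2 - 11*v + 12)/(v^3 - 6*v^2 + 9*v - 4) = (v + 3)/(v - 1)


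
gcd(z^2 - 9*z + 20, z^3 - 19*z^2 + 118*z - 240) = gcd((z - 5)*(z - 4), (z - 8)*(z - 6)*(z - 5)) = z - 5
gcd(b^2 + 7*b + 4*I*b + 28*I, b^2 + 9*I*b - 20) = b + 4*I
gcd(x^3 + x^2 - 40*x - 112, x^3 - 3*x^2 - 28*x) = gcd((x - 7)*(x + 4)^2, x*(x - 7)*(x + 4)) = x^2 - 3*x - 28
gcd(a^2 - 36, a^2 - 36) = a^2 - 36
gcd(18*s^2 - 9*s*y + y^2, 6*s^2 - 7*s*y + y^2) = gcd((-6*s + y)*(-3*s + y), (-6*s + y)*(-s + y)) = -6*s + y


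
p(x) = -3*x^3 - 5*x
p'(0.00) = -5.00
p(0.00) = 0.00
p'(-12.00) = -1301.00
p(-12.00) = 5244.00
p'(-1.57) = -27.18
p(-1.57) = 19.46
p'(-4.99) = -229.10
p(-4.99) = 397.70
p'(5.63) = -290.27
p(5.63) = -563.51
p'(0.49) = -7.16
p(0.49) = -2.80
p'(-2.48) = -60.35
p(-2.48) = 58.16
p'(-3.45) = -112.12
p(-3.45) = 140.44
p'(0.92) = -12.62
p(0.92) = -6.94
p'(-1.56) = -26.90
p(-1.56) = 19.19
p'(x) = -9*x^2 - 5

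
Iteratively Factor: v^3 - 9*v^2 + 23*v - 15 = (v - 3)*(v^2 - 6*v + 5) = (v - 5)*(v - 3)*(v - 1)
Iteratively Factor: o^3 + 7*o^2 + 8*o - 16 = (o + 4)*(o^2 + 3*o - 4) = (o - 1)*(o + 4)*(o + 4)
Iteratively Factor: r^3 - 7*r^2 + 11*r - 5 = (r - 5)*(r^2 - 2*r + 1) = (r - 5)*(r - 1)*(r - 1)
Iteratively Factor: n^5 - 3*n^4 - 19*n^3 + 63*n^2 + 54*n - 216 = (n - 3)*(n^4 - 19*n^2 + 6*n + 72) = (n - 3)*(n + 2)*(n^3 - 2*n^2 - 15*n + 36) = (n - 3)^2*(n + 2)*(n^2 + n - 12) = (n - 3)^3*(n + 2)*(n + 4)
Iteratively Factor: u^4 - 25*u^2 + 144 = (u - 4)*(u^3 + 4*u^2 - 9*u - 36) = (u - 4)*(u + 3)*(u^2 + u - 12) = (u - 4)*(u - 3)*(u + 3)*(u + 4)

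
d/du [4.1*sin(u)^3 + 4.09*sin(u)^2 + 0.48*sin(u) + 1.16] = (12.3*sin(u)^2 + 8.18*sin(u) + 0.48)*cos(u)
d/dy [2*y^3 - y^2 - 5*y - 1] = 6*y^2 - 2*y - 5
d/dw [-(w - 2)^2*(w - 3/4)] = (7 - 6*w)*(w/2 - 1)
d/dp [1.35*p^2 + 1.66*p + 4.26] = 2.7*p + 1.66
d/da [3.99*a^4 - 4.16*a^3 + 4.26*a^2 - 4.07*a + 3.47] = 15.96*a^3 - 12.48*a^2 + 8.52*a - 4.07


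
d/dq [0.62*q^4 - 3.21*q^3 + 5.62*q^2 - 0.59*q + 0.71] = 2.48*q^3 - 9.63*q^2 + 11.24*q - 0.59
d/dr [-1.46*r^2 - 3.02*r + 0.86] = -2.92*r - 3.02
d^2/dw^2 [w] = 0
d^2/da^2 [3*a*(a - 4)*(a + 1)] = 18*a - 18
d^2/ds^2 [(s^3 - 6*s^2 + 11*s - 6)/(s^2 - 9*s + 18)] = 40/(s^3 - 18*s^2 + 108*s - 216)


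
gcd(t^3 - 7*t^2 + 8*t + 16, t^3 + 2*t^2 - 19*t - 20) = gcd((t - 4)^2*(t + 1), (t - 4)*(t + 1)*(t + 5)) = t^2 - 3*t - 4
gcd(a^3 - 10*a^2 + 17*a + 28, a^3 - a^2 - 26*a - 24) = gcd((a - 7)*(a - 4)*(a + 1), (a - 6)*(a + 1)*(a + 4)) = a + 1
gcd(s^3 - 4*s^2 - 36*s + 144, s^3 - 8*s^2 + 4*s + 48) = s^2 - 10*s + 24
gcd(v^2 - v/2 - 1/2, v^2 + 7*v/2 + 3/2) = v + 1/2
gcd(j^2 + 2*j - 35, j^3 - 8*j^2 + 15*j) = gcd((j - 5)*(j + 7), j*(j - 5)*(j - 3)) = j - 5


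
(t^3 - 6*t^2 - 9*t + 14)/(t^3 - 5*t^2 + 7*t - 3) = (t^2 - 5*t - 14)/(t^2 - 4*t + 3)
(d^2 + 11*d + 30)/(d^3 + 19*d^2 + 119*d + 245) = (d + 6)/(d^2 + 14*d + 49)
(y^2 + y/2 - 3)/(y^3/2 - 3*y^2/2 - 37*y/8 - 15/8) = 4*(-2*y^2 - y + 6)/(-4*y^3 + 12*y^2 + 37*y + 15)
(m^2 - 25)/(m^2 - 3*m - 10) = (m + 5)/(m + 2)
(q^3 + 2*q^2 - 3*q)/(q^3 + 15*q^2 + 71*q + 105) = q*(q - 1)/(q^2 + 12*q + 35)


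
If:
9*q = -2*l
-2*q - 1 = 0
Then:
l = 9/4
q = -1/2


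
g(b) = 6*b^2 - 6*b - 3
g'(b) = 12*b - 6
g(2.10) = 10.86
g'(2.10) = 19.20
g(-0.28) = -0.85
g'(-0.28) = -9.36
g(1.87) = 6.76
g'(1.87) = 16.44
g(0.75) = -4.12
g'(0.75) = 3.00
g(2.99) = 32.70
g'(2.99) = 29.88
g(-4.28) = 132.59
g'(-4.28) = -57.36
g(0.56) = -4.48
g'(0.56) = 0.72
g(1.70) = 4.14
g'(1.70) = 14.40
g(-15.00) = 1437.00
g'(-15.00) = -186.00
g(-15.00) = 1437.00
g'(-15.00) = -186.00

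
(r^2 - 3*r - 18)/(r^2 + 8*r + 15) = (r - 6)/(r + 5)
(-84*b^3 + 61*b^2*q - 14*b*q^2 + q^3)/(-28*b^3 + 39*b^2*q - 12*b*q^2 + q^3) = (-3*b + q)/(-b + q)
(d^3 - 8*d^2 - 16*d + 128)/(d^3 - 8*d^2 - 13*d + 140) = (d^2 - 12*d + 32)/(d^2 - 12*d + 35)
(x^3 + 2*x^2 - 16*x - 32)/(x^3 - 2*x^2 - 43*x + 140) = (x^2 + 6*x + 8)/(x^2 + 2*x - 35)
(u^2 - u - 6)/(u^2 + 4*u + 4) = (u - 3)/(u + 2)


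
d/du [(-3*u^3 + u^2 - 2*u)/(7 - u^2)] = (3*u^4 - 65*u^2 + 14*u - 14)/(u^4 - 14*u^2 + 49)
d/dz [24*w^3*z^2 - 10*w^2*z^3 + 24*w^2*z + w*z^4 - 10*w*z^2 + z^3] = 48*w^3*z - 30*w^2*z^2 + 24*w^2 + 4*w*z^3 - 20*w*z + 3*z^2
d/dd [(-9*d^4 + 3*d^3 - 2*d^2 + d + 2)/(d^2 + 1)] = (-18*d^5 + 3*d^4 - 36*d^3 + 8*d^2 - 8*d + 1)/(d^4 + 2*d^2 + 1)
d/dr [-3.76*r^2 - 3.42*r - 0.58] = -7.52*r - 3.42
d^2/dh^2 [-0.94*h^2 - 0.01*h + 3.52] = -1.88000000000000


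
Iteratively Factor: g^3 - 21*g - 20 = (g + 1)*(g^2 - g - 20) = (g + 1)*(g + 4)*(g - 5)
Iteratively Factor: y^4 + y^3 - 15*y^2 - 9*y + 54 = (y + 3)*(y^3 - 2*y^2 - 9*y + 18) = (y - 2)*(y + 3)*(y^2 - 9) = (y - 3)*(y - 2)*(y + 3)*(y + 3)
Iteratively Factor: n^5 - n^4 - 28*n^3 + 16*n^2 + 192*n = (n + 4)*(n^4 - 5*n^3 - 8*n^2 + 48*n) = (n - 4)*(n + 4)*(n^3 - n^2 - 12*n) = (n - 4)*(n + 3)*(n + 4)*(n^2 - 4*n) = n*(n - 4)*(n + 3)*(n + 4)*(n - 4)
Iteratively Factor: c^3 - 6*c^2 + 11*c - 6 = (c - 3)*(c^2 - 3*c + 2) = (c - 3)*(c - 1)*(c - 2)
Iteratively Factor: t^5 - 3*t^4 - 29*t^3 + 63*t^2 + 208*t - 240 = (t - 4)*(t^4 + t^3 - 25*t^2 - 37*t + 60) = (t - 4)*(t + 3)*(t^3 - 2*t^2 - 19*t + 20) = (t - 4)*(t - 1)*(t + 3)*(t^2 - t - 20) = (t - 5)*(t - 4)*(t - 1)*(t + 3)*(t + 4)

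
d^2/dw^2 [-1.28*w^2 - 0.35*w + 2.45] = -2.56000000000000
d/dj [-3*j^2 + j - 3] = 1 - 6*j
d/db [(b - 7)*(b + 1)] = 2*b - 6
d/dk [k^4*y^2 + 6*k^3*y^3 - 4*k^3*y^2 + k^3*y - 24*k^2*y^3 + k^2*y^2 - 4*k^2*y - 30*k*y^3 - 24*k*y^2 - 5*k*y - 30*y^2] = y*(4*k^3*y + 18*k^2*y^2 - 12*k^2*y + 3*k^2 - 48*k*y^2 + 2*k*y - 8*k - 30*y^2 - 24*y - 5)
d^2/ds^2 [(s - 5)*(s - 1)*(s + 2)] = 6*s - 8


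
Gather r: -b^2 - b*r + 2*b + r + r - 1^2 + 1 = -b^2 + 2*b + r*(2 - b)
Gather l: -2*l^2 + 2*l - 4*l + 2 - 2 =-2*l^2 - 2*l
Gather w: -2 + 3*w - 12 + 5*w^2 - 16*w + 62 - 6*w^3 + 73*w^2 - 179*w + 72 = -6*w^3 + 78*w^2 - 192*w + 120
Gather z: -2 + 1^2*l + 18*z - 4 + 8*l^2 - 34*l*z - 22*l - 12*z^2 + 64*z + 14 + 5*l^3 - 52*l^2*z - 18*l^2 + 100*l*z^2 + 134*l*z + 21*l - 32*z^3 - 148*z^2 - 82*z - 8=5*l^3 - 10*l^2 - 32*z^3 + z^2*(100*l - 160) + z*(-52*l^2 + 100*l)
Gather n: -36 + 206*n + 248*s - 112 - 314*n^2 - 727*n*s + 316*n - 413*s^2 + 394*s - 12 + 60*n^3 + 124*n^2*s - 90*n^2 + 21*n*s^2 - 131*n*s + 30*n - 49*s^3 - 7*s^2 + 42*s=60*n^3 + n^2*(124*s - 404) + n*(21*s^2 - 858*s + 552) - 49*s^3 - 420*s^2 + 684*s - 160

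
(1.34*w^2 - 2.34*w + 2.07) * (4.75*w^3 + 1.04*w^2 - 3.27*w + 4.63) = 6.365*w^5 - 9.7214*w^4 + 3.0171*w^3 + 16.0088*w^2 - 17.6031*w + 9.5841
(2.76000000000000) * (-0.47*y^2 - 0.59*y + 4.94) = -1.2972*y^2 - 1.6284*y + 13.6344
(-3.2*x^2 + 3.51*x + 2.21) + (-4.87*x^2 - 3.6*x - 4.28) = -8.07*x^2 - 0.0900000000000003*x - 2.07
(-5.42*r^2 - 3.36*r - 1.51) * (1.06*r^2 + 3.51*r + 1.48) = -5.7452*r^4 - 22.5858*r^3 - 21.4158*r^2 - 10.2729*r - 2.2348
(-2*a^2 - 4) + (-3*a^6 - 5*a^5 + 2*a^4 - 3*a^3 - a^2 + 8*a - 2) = -3*a^6 - 5*a^5 + 2*a^4 - 3*a^3 - 3*a^2 + 8*a - 6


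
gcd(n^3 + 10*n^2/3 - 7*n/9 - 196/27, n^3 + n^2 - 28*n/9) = n^2 + n - 28/9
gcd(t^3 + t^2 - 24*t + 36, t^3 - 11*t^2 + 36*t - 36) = t^2 - 5*t + 6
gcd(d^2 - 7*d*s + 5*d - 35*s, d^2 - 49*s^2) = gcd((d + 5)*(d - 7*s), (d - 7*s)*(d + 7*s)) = -d + 7*s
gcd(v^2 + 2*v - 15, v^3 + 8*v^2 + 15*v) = v + 5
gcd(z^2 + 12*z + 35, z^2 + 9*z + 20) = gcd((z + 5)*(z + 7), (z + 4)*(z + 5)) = z + 5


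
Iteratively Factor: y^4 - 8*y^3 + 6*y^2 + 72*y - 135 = (y - 3)*(y^3 - 5*y^2 - 9*y + 45) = (y - 3)*(y + 3)*(y^2 - 8*y + 15) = (y - 5)*(y - 3)*(y + 3)*(y - 3)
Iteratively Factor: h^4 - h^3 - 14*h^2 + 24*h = (h - 3)*(h^3 + 2*h^2 - 8*h) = (h - 3)*(h - 2)*(h^2 + 4*h) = h*(h - 3)*(h - 2)*(h + 4)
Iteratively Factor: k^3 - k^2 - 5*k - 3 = (k - 3)*(k^2 + 2*k + 1) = (k - 3)*(k + 1)*(k + 1)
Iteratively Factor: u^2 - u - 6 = (u + 2)*(u - 3)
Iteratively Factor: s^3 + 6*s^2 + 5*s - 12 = (s + 4)*(s^2 + 2*s - 3) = (s + 3)*(s + 4)*(s - 1)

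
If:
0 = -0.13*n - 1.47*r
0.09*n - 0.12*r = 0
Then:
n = 0.00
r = 0.00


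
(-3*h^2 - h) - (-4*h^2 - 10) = h^2 - h + 10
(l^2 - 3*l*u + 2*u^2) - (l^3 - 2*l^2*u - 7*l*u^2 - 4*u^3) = -l^3 + 2*l^2*u + l^2 + 7*l*u^2 - 3*l*u + 4*u^3 + 2*u^2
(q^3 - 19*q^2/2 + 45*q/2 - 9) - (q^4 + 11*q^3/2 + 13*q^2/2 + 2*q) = -q^4 - 9*q^3/2 - 16*q^2 + 41*q/2 - 9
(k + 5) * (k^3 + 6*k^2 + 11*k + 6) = k^4 + 11*k^3 + 41*k^2 + 61*k + 30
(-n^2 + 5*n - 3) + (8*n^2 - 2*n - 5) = 7*n^2 + 3*n - 8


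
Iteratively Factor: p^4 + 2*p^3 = (p)*(p^3 + 2*p^2) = p*(p + 2)*(p^2) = p^2*(p + 2)*(p)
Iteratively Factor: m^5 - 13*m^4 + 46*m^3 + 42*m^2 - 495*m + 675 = (m - 3)*(m^4 - 10*m^3 + 16*m^2 + 90*m - 225) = (m - 5)*(m - 3)*(m^3 - 5*m^2 - 9*m + 45) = (m - 5)*(m - 3)^2*(m^2 - 2*m - 15) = (m - 5)^2*(m - 3)^2*(m + 3)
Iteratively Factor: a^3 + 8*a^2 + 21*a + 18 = (a + 3)*(a^2 + 5*a + 6) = (a + 3)^2*(a + 2)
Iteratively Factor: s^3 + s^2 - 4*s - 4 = (s - 2)*(s^2 + 3*s + 2) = (s - 2)*(s + 1)*(s + 2)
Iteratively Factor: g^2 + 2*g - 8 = (g - 2)*(g + 4)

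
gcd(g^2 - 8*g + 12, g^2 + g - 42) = g - 6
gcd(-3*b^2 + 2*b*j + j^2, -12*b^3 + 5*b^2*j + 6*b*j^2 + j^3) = 3*b^2 - 2*b*j - j^2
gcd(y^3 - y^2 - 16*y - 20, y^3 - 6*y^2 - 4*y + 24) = y + 2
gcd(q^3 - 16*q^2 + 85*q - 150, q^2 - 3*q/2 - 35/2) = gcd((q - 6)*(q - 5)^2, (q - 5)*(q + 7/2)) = q - 5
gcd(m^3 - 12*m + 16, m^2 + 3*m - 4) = m + 4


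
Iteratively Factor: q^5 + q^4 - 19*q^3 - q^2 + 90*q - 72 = (q - 1)*(q^4 + 2*q^3 - 17*q^2 - 18*q + 72) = (q - 1)*(q + 4)*(q^3 - 2*q^2 - 9*q + 18) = (q - 1)*(q + 3)*(q + 4)*(q^2 - 5*q + 6) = (q - 2)*(q - 1)*(q + 3)*(q + 4)*(q - 3)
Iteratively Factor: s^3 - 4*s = (s - 2)*(s^2 + 2*s) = s*(s - 2)*(s + 2)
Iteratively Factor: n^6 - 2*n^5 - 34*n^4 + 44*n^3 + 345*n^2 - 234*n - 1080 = (n - 3)*(n^5 + n^4 - 31*n^3 - 49*n^2 + 198*n + 360) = (n - 3)*(n + 3)*(n^4 - 2*n^3 - 25*n^2 + 26*n + 120) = (n - 3)*(n + 3)*(n + 4)*(n^3 - 6*n^2 - n + 30) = (n - 3)^2*(n + 3)*(n + 4)*(n^2 - 3*n - 10) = (n - 3)^2*(n + 2)*(n + 3)*(n + 4)*(n - 5)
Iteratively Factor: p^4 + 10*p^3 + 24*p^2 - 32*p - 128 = (p + 4)*(p^3 + 6*p^2 - 32) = (p + 4)^2*(p^2 + 2*p - 8) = (p - 2)*(p + 4)^2*(p + 4)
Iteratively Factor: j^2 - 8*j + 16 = (j - 4)*(j - 4)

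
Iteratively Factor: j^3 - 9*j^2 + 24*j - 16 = (j - 1)*(j^2 - 8*j + 16) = (j - 4)*(j - 1)*(j - 4)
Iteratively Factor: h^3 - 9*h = (h)*(h^2 - 9) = h*(h - 3)*(h + 3)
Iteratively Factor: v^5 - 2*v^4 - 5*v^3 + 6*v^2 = (v)*(v^4 - 2*v^3 - 5*v^2 + 6*v) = v^2*(v^3 - 2*v^2 - 5*v + 6) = v^2*(v - 1)*(v^2 - v - 6) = v^2*(v - 1)*(v + 2)*(v - 3)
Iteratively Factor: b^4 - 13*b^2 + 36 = (b - 3)*(b^3 + 3*b^2 - 4*b - 12) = (b - 3)*(b - 2)*(b^2 + 5*b + 6) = (b - 3)*(b - 2)*(b + 2)*(b + 3)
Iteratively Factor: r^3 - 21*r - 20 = (r + 4)*(r^2 - 4*r - 5) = (r - 5)*(r + 4)*(r + 1)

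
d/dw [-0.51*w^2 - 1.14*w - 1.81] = -1.02*w - 1.14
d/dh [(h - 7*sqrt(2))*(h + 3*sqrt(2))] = 2*h - 4*sqrt(2)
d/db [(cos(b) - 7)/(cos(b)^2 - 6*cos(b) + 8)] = (cos(b)^2 - 14*cos(b) + 34)*sin(b)/(cos(b)^2 - 6*cos(b) + 8)^2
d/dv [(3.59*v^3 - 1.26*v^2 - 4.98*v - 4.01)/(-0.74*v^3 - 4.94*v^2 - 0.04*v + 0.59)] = (-8.88178419700125e-16*v^5 - 18.667*v^4 - 7.6576*v^3 - 27.0987*v^2 - 41.1056*v - 3.0986)/(0.5476*v^6 + 7.3112*v^5 + 24.4628*v^4 - 0.478*v^3 - 5.8276*v^2 - 0.0472*v + 0.3481)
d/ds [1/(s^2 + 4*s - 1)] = 2*(-s - 2)/(s^2 + 4*s - 1)^2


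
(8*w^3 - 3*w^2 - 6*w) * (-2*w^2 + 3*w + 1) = -16*w^5 + 30*w^4 + 11*w^3 - 21*w^2 - 6*w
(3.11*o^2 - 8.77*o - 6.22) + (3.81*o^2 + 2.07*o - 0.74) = 6.92*o^2 - 6.7*o - 6.96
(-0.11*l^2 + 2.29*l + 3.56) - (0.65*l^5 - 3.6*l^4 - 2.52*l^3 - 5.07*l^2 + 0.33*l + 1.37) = -0.65*l^5 + 3.6*l^4 + 2.52*l^3 + 4.96*l^2 + 1.96*l + 2.19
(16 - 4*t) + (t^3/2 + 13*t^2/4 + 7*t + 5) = t^3/2 + 13*t^2/4 + 3*t + 21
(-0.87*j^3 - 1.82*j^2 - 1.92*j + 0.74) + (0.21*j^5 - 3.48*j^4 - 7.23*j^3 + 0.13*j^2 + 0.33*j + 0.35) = 0.21*j^5 - 3.48*j^4 - 8.1*j^3 - 1.69*j^2 - 1.59*j + 1.09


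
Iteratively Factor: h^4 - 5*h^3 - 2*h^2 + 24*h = (h + 2)*(h^3 - 7*h^2 + 12*h) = (h - 4)*(h + 2)*(h^2 - 3*h) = (h - 4)*(h - 3)*(h + 2)*(h)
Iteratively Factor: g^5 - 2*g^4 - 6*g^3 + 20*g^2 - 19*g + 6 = (g - 1)*(g^4 - g^3 - 7*g^2 + 13*g - 6) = (g - 2)*(g - 1)*(g^3 + g^2 - 5*g + 3) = (g - 2)*(g - 1)*(g + 3)*(g^2 - 2*g + 1) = (g - 2)*(g - 1)^2*(g + 3)*(g - 1)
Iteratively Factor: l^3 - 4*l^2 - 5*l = (l)*(l^2 - 4*l - 5) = l*(l + 1)*(l - 5)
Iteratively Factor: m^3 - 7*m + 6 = (m - 1)*(m^2 + m - 6) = (m - 1)*(m + 3)*(m - 2)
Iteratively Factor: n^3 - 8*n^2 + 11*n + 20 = (n - 4)*(n^2 - 4*n - 5) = (n - 4)*(n + 1)*(n - 5)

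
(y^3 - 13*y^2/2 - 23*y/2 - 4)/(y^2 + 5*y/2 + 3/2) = (2*y^2 - 15*y - 8)/(2*y + 3)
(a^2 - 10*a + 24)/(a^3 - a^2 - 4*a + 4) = (a^2 - 10*a + 24)/(a^3 - a^2 - 4*a + 4)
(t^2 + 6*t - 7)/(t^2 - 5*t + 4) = (t + 7)/(t - 4)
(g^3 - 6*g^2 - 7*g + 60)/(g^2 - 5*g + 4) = (g^2 - 2*g - 15)/(g - 1)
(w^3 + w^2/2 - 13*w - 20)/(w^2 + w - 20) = (w^2 + 9*w/2 + 5)/(w + 5)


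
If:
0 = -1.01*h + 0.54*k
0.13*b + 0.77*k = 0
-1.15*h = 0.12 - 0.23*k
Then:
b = 1.85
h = -0.17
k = -0.31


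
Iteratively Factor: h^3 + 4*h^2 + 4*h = (h + 2)*(h^2 + 2*h) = (h + 2)^2*(h)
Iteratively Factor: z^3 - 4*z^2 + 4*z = (z - 2)*(z^2 - 2*z) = z*(z - 2)*(z - 2)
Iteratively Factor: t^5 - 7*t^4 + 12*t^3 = (t - 3)*(t^4 - 4*t^3) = t*(t - 3)*(t^3 - 4*t^2) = t^2*(t - 3)*(t^2 - 4*t) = t^3*(t - 3)*(t - 4)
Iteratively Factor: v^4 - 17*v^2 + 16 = (v - 1)*(v^3 + v^2 - 16*v - 16) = (v - 1)*(v + 1)*(v^2 - 16) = (v - 4)*(v - 1)*(v + 1)*(v + 4)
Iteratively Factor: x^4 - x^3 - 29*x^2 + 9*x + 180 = (x - 3)*(x^3 + 2*x^2 - 23*x - 60) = (x - 5)*(x - 3)*(x^2 + 7*x + 12) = (x - 5)*(x - 3)*(x + 4)*(x + 3)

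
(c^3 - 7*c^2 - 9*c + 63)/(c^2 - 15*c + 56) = (c^2 - 9)/(c - 8)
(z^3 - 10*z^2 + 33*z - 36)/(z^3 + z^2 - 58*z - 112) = (z^3 - 10*z^2 + 33*z - 36)/(z^3 + z^2 - 58*z - 112)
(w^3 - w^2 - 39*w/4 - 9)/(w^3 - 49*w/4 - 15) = (2*w + 3)/(2*w + 5)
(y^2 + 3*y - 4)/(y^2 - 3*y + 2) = (y + 4)/(y - 2)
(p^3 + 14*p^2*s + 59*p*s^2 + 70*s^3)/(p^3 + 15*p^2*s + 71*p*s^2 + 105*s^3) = (p + 2*s)/(p + 3*s)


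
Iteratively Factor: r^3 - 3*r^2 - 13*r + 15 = (r - 5)*(r^2 + 2*r - 3) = (r - 5)*(r + 3)*(r - 1)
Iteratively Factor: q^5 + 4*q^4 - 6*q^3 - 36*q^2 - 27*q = (q)*(q^4 + 4*q^3 - 6*q^2 - 36*q - 27) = q*(q + 3)*(q^3 + q^2 - 9*q - 9) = q*(q - 3)*(q + 3)*(q^2 + 4*q + 3) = q*(q - 3)*(q + 1)*(q + 3)*(q + 3)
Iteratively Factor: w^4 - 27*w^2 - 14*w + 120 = (w + 4)*(w^3 - 4*w^2 - 11*w + 30) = (w - 5)*(w + 4)*(w^2 + w - 6) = (w - 5)*(w + 3)*(w + 4)*(w - 2)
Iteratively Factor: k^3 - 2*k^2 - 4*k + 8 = (k - 2)*(k^2 - 4) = (k - 2)^2*(k + 2)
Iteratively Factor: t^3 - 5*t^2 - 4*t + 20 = (t + 2)*(t^2 - 7*t + 10) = (t - 2)*(t + 2)*(t - 5)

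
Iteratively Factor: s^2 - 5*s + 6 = (s - 2)*(s - 3)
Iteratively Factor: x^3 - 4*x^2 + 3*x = (x - 3)*(x^2 - x) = (x - 3)*(x - 1)*(x)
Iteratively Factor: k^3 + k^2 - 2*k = (k - 1)*(k^2 + 2*k) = k*(k - 1)*(k + 2)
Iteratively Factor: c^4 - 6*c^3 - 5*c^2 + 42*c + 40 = (c - 4)*(c^3 - 2*c^2 - 13*c - 10) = (c - 4)*(c + 1)*(c^2 - 3*c - 10) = (c - 4)*(c + 1)*(c + 2)*(c - 5)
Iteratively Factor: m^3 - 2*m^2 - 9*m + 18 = (m + 3)*(m^2 - 5*m + 6) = (m - 3)*(m + 3)*(m - 2)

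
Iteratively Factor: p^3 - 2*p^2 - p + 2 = (p + 1)*(p^2 - 3*p + 2) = (p - 1)*(p + 1)*(p - 2)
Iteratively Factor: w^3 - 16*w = (w + 4)*(w^2 - 4*w) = (w - 4)*(w + 4)*(w)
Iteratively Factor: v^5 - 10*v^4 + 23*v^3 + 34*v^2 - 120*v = (v - 5)*(v^4 - 5*v^3 - 2*v^2 + 24*v) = v*(v - 5)*(v^3 - 5*v^2 - 2*v + 24) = v*(v - 5)*(v - 4)*(v^2 - v - 6) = v*(v - 5)*(v - 4)*(v - 3)*(v + 2)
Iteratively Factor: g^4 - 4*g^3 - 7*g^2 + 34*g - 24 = (g - 1)*(g^3 - 3*g^2 - 10*g + 24) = (g - 2)*(g - 1)*(g^2 - g - 12) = (g - 2)*(g - 1)*(g + 3)*(g - 4)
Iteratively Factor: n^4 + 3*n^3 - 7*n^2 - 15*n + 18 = (n + 3)*(n^3 - 7*n + 6) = (n + 3)^2*(n^2 - 3*n + 2) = (n - 1)*(n + 3)^2*(n - 2)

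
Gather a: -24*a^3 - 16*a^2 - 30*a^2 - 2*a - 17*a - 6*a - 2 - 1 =-24*a^3 - 46*a^2 - 25*a - 3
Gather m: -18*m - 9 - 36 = -18*m - 45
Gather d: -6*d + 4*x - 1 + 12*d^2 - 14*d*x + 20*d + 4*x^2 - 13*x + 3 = 12*d^2 + d*(14 - 14*x) + 4*x^2 - 9*x + 2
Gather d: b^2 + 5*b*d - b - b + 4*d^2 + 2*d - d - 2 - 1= b^2 - 2*b + 4*d^2 + d*(5*b + 1) - 3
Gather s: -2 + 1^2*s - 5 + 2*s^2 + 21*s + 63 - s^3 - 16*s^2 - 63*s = -s^3 - 14*s^2 - 41*s + 56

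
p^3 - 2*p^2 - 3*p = p*(p - 3)*(p + 1)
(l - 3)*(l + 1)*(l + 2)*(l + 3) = l^4 + 3*l^3 - 7*l^2 - 27*l - 18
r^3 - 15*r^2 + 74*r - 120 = (r - 6)*(r - 5)*(r - 4)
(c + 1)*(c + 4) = c^2 + 5*c + 4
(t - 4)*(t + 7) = t^2 + 3*t - 28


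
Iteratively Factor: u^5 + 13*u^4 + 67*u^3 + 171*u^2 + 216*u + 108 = (u + 3)*(u^4 + 10*u^3 + 37*u^2 + 60*u + 36) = (u + 2)*(u + 3)*(u^3 + 8*u^2 + 21*u + 18) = (u + 2)*(u + 3)^2*(u^2 + 5*u + 6) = (u + 2)^2*(u + 3)^2*(u + 3)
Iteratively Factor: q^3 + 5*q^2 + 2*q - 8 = (q + 4)*(q^2 + q - 2) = (q + 2)*(q + 4)*(q - 1)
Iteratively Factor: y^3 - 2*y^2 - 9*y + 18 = (y - 3)*(y^2 + y - 6) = (y - 3)*(y - 2)*(y + 3)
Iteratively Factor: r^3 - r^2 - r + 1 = (r - 1)*(r^2 - 1) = (r - 1)^2*(r + 1)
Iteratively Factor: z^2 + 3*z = (z + 3)*(z)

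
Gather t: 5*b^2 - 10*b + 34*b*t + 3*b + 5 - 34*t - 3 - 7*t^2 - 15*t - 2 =5*b^2 - 7*b - 7*t^2 + t*(34*b - 49)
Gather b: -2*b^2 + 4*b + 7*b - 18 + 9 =-2*b^2 + 11*b - 9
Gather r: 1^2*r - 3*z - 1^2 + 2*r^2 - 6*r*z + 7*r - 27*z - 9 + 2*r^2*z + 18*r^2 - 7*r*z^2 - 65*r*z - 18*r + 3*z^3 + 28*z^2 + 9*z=r^2*(2*z + 20) + r*(-7*z^2 - 71*z - 10) + 3*z^3 + 28*z^2 - 21*z - 10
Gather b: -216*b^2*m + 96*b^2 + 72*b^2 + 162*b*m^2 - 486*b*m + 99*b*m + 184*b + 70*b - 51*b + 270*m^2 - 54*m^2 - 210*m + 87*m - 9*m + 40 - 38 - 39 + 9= b^2*(168 - 216*m) + b*(162*m^2 - 387*m + 203) + 216*m^2 - 132*m - 28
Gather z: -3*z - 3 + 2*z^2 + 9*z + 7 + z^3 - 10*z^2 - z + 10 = z^3 - 8*z^2 + 5*z + 14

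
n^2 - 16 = (n - 4)*(n + 4)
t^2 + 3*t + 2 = (t + 1)*(t + 2)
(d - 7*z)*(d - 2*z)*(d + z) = d^3 - 8*d^2*z + 5*d*z^2 + 14*z^3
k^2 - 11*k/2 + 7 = (k - 7/2)*(k - 2)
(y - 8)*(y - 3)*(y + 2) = y^3 - 9*y^2 + 2*y + 48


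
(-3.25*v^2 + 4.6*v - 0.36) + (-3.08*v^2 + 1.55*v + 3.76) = -6.33*v^2 + 6.15*v + 3.4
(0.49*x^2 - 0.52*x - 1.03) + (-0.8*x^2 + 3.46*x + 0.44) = -0.31*x^2 + 2.94*x - 0.59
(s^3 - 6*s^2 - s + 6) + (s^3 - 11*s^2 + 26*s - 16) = 2*s^3 - 17*s^2 + 25*s - 10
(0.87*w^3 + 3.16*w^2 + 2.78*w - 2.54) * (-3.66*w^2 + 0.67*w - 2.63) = -3.1842*w^5 - 10.9827*w^4 - 10.3457*w^3 + 2.8482*w^2 - 9.0132*w + 6.6802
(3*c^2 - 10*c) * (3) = 9*c^2 - 30*c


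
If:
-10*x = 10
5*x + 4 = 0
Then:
No Solution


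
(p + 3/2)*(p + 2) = p^2 + 7*p/2 + 3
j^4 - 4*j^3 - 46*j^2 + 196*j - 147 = (j - 7)*(j - 3)*(j - 1)*(j + 7)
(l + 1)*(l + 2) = l^2 + 3*l + 2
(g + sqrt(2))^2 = g^2 + 2*sqrt(2)*g + 2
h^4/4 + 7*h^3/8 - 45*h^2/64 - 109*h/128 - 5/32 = (h/4 + 1)*(h - 5/4)*(h + 1/4)*(h + 1/2)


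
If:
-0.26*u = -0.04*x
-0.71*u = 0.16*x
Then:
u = 0.00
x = 0.00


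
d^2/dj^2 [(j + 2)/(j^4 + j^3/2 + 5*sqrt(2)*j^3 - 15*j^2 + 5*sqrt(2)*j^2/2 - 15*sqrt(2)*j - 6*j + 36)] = 4*(24*j^4 - 48*j^3 + 160*sqrt(2)*j^3 - 270*sqrt(2)*j^2 + 483*j^2 - 900*j - 585*sqrt(2)*j + 360*sqrt(2) + 1134)/(8*j^9 - 36*j^8 + 120*sqrt(2)*j^8 - 540*sqrt(2)*j^7 + 966*j^7 - 4131*j^6 - 70*sqrt(2)*j^6 - 4788*j^5 + 3555*sqrt(2)*j^5 + 11340*sqrt(2)*j^4 + 46170*j^4 - 74790*sqrt(2)*j^3 - 87696*j^3 + 99144*j^2 + 116640*sqrt(2)*j^2 - 93312*j - 58320*sqrt(2)*j + 46656)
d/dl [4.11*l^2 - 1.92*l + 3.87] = 8.22*l - 1.92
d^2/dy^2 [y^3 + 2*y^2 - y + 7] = 6*y + 4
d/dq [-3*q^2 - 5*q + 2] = -6*q - 5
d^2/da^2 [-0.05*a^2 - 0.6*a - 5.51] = -0.100000000000000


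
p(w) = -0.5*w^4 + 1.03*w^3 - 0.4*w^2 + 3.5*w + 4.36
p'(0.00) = 3.50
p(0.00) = 4.36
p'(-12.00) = 3914.06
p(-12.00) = -12243.08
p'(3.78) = -63.39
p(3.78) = -34.57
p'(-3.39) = 119.64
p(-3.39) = -118.26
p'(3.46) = -45.12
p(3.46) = -17.31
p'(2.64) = -13.88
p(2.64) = 5.48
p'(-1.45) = 17.25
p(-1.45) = -6.91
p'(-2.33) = 47.44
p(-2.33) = -33.73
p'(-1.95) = 31.64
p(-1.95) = -18.85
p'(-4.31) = 224.47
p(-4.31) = -273.16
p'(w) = -2.0*w^3 + 3.09*w^2 - 0.8*w + 3.5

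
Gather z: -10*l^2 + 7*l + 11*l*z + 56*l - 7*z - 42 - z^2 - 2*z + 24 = -10*l^2 + 63*l - z^2 + z*(11*l - 9) - 18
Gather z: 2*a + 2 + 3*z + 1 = 2*a + 3*z + 3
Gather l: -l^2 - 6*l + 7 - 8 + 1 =-l^2 - 6*l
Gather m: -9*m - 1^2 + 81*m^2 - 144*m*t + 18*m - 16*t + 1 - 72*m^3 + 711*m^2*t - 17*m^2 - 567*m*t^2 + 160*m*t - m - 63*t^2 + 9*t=-72*m^3 + m^2*(711*t + 64) + m*(-567*t^2 + 16*t + 8) - 63*t^2 - 7*t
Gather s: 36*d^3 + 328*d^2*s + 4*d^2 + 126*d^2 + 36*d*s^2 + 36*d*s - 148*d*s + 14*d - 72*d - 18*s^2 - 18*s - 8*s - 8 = 36*d^3 + 130*d^2 - 58*d + s^2*(36*d - 18) + s*(328*d^2 - 112*d - 26) - 8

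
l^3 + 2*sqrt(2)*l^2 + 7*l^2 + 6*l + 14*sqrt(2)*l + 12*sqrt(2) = (l + 1)*(l + 6)*(l + 2*sqrt(2))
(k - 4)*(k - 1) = k^2 - 5*k + 4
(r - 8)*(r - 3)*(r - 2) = r^3 - 13*r^2 + 46*r - 48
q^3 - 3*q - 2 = (q - 2)*(q + 1)^2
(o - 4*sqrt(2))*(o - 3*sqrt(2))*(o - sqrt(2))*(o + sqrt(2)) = o^4 - 7*sqrt(2)*o^3 + 22*o^2 + 14*sqrt(2)*o - 48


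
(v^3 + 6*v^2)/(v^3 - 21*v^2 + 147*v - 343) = v^2*(v + 6)/(v^3 - 21*v^2 + 147*v - 343)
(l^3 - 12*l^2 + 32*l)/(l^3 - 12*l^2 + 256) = l*(l - 4)/(l^2 - 4*l - 32)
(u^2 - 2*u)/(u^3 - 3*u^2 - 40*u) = (2 - u)/(-u^2 + 3*u + 40)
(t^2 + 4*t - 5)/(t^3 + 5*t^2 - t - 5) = 1/(t + 1)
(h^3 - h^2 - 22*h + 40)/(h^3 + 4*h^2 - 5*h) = (h^2 - 6*h + 8)/(h*(h - 1))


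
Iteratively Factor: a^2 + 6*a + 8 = (a + 4)*(a + 2)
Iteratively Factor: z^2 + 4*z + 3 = (z + 3)*(z + 1)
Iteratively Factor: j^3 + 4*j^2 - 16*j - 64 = (j + 4)*(j^2 - 16) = (j + 4)^2*(j - 4)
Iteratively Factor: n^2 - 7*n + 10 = (n - 2)*(n - 5)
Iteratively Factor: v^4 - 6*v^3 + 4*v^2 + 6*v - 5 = (v - 1)*(v^3 - 5*v^2 - v + 5) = (v - 1)*(v + 1)*(v^2 - 6*v + 5) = (v - 1)^2*(v + 1)*(v - 5)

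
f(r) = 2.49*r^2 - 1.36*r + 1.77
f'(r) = 4.98*r - 1.36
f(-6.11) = 103.04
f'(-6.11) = -31.79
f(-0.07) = 1.88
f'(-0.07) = -1.71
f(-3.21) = 31.79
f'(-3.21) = -17.35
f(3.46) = 26.87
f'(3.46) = 15.87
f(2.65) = 15.65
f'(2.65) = 11.84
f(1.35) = 4.47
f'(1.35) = 5.36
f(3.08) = 21.20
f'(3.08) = 13.98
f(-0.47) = 2.96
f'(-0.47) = -3.70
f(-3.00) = 28.26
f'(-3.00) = -16.30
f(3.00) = 20.10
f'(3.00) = 13.58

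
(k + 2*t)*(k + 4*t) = k^2 + 6*k*t + 8*t^2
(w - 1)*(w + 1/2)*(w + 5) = w^3 + 9*w^2/2 - 3*w - 5/2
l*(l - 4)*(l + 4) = l^3 - 16*l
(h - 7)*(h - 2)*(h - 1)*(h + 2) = h^4 - 8*h^3 + 3*h^2 + 32*h - 28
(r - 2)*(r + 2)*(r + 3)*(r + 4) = r^4 + 7*r^3 + 8*r^2 - 28*r - 48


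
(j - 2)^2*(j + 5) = j^3 + j^2 - 16*j + 20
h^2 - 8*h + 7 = (h - 7)*(h - 1)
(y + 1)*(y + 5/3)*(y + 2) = y^3 + 14*y^2/3 + 7*y + 10/3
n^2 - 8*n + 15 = (n - 5)*(n - 3)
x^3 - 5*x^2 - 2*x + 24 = (x - 4)*(x - 3)*(x + 2)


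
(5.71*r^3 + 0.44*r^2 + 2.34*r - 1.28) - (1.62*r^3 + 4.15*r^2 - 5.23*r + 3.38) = 4.09*r^3 - 3.71*r^2 + 7.57*r - 4.66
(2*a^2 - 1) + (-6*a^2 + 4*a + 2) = -4*a^2 + 4*a + 1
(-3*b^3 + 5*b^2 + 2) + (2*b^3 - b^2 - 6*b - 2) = -b^3 + 4*b^2 - 6*b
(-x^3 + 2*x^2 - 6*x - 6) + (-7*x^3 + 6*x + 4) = -8*x^3 + 2*x^2 - 2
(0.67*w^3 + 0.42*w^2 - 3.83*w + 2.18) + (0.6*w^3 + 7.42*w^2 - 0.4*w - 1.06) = 1.27*w^3 + 7.84*w^2 - 4.23*w + 1.12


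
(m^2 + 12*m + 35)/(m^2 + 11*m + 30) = (m + 7)/(m + 6)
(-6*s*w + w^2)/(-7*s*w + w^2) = (6*s - w)/(7*s - w)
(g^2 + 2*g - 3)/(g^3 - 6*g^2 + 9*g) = (g^2 + 2*g - 3)/(g*(g^2 - 6*g + 9))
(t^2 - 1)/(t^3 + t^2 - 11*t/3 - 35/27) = 27*(t^2 - 1)/(27*t^3 + 27*t^2 - 99*t - 35)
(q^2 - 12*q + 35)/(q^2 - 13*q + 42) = (q - 5)/(q - 6)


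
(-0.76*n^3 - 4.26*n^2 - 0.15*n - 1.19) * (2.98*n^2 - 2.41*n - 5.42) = -2.2648*n^5 - 10.8632*n^4 + 13.9388*n^3 + 19.9045*n^2 + 3.6809*n + 6.4498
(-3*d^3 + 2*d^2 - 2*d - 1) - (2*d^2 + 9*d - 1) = -3*d^3 - 11*d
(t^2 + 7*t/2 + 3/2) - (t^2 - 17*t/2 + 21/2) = 12*t - 9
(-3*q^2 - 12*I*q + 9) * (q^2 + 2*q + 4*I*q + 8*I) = -3*q^4 - 6*q^3 - 24*I*q^3 + 57*q^2 - 48*I*q^2 + 114*q + 36*I*q + 72*I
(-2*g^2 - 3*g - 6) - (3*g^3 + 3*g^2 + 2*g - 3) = -3*g^3 - 5*g^2 - 5*g - 3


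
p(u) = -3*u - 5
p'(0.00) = -3.00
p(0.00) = -5.00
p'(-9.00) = -3.00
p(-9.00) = 22.00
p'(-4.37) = -3.00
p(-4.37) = 8.11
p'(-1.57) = -3.00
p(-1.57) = -0.29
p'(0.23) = -3.00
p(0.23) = -5.69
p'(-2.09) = -3.00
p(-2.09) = 1.27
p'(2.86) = -3.00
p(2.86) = -13.58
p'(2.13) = -3.00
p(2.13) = -11.39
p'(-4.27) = -3.00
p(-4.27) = 7.81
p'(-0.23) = -3.00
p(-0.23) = -4.31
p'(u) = -3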